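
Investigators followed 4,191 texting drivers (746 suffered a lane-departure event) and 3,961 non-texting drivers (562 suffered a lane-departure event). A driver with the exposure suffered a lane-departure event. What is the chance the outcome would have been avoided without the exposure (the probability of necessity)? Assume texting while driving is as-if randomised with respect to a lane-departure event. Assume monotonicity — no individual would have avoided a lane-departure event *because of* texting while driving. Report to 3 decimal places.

PN ≈ 0.203

p₁ = P(outcome | exposed) = 746/4191 = 0.178
p₀ = P(outcome | unexposed) = 562/3961 = 0.14188
Under exogeneity and monotonicity, PN = (p₁ − p₀) / p₁.
PN = (0.178 − 0.14188) / 0.178 = 0.036117 / 0.178 ≈ 0.2029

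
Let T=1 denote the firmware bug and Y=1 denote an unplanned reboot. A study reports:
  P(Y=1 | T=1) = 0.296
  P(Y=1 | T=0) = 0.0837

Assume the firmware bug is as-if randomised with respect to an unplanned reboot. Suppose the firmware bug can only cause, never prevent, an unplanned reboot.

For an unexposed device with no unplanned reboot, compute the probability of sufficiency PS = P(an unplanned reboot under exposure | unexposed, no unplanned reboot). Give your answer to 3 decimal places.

PS ≈ 0.232

Let p₁ = 0.296, p₀ = 0.0837.
Under exogeneity and monotonicity, PS = (p₁ − p₀) / (1 − p₀).
PS = (0.296 − 0.0837) / (1 − 0.0837) = 0.2123 / 0.9163 ≈ 0.2317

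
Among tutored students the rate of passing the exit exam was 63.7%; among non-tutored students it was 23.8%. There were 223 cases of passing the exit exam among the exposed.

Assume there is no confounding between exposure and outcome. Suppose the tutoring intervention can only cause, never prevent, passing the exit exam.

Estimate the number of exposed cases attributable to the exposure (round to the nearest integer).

p₁ = 0.637, p₀ = 0.238.
PN = (p₁ − p₀)/p₁ = (0.637 − 0.238) / 0.637 ≈ 0.62637.
Attributable cases ≈ PN × (exposed cases) = 0.62637 × 223 ≈ 139.68.

about 140 cases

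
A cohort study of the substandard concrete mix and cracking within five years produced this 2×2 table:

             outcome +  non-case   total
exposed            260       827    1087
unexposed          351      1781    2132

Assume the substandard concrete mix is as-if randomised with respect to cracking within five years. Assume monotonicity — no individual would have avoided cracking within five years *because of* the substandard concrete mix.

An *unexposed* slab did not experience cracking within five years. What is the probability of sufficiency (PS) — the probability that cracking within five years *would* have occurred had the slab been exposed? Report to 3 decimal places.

PS ≈ 0.089

p₁ = P(outcome | exposed) = 260/1087 = 0.23919
p₀ = P(outcome | unexposed) = 351/2132 = 0.16463
Under exogeneity and monotonicity, PS = (p₁ − p₀) / (1 − p₀).
PS = (0.23919 − 0.16463) / (1 − 0.16463) = 0.074556 / 0.83537 ≈ 0.0892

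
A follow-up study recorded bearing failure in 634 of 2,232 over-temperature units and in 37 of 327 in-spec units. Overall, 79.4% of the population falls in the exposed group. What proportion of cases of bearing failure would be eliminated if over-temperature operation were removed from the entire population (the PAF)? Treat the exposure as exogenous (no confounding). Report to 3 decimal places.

p₁ = P(outcome | exposed) = 634/2232 = 0.28405
p₀ = P(outcome | unexposed) = 37/327 = 0.11315
Overall risk P(Y=1) = π·p₁ + (1−π)·p₀ = 0.794×0.28405 + 0.206×0.11315 = 0.24884.
Under exogeneity, PAF = [P(Y=1) − p₀] / P(Y=1).
PAF = (0.24884 − 0.11315) / 0.24884 ≈ 0.5453

PAF ≈ 0.545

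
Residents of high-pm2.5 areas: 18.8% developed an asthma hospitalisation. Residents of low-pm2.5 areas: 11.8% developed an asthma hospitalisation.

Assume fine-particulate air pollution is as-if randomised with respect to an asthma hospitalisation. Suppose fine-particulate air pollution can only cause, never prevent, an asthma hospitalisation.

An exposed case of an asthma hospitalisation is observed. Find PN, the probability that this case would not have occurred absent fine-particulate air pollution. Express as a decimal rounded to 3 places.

PN ≈ 0.372

p₁ = 0.188, p₀ = 0.118.
Under exogeneity and monotonicity, PN = (p₁ − p₀) / p₁.
PN = (0.188 − 0.118) / 0.188 = 0.07 / 0.188 ≈ 0.3723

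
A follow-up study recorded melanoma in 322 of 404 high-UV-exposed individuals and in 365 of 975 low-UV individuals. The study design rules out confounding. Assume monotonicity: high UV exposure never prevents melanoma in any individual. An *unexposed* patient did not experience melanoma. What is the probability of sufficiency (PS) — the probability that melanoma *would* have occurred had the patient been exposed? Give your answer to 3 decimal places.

PS ≈ 0.676

p₁ = P(outcome | exposed) = 322/404 = 0.79703
p₀ = P(outcome | unexposed) = 365/975 = 0.37436
Under exogeneity and monotonicity, PS = (p₁ − p₀) / (1 − p₀).
PS = (0.79703 − 0.37436) / (1 − 0.37436) = 0.42267 / 0.62564 ≈ 0.6756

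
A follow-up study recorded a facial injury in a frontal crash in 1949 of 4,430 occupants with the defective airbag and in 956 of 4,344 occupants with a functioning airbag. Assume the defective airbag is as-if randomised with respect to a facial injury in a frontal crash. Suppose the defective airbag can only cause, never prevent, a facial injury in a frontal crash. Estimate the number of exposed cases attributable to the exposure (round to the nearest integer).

p₁ = P(outcome | exposed) = 1949/4430 = 0.43995
p₀ = P(outcome | unexposed) = 956/4344 = 0.22007
PN = (p₁ − p₀)/p₁ = (0.43995 − 0.22007) / 0.43995 ≈ 0.49978.
Attributable cases ≈ PN × (exposed cases) = 0.49978 × 1949 ≈ 974.07.

about 974 cases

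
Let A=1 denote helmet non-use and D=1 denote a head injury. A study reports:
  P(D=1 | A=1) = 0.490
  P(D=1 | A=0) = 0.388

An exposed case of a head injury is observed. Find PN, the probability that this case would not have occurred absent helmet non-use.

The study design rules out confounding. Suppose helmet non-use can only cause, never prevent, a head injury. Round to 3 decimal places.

PN ≈ 0.208

Let p₁ = 0.49, p₀ = 0.388.
Under exogeneity and monotonicity, PN = (p₁ − p₀) / p₁.
PN = (0.49 − 0.388) / 0.49 = 0.102 / 0.49 ≈ 0.2082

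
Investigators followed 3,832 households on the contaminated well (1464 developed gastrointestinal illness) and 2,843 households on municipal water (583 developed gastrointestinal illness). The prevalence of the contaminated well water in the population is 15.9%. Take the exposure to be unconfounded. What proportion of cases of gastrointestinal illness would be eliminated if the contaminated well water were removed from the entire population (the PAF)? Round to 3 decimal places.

PAF ≈ 0.121

p₁ = P(outcome | exposed) = 1464/3832 = 0.38205
p₀ = P(outcome | unexposed) = 583/2843 = 0.20507
Overall risk P(Y=1) = π·p₁ + (1−π)·p₀ = 0.159×0.38205 + 0.841×0.20507 = 0.23321.
Under exogeneity, PAF = [P(Y=1) − p₀] / P(Y=1).
PAF = (0.23321 − 0.20507) / 0.23321 ≈ 0.1207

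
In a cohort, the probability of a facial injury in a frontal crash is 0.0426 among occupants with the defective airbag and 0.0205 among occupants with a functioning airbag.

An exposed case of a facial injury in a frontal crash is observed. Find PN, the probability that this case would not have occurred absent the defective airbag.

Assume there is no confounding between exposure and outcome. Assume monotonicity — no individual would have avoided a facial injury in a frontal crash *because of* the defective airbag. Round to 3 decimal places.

Let p₁ = 0.0426, p₀ = 0.0205.
Under exogeneity and monotonicity, PN = (p₁ − p₀) / p₁.
PN = (0.0426 − 0.0205) / 0.0426 = 0.0221 / 0.0426 ≈ 0.5188

PN ≈ 0.519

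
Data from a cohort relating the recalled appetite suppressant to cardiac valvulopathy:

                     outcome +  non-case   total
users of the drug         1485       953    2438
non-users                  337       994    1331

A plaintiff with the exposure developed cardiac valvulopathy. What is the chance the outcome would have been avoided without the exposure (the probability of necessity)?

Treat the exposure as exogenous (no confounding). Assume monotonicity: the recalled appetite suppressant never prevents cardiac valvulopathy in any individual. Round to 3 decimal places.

p₁ = P(outcome | exposed) = 1485/2438 = 0.60911
p₀ = P(outcome | unexposed) = 337/1331 = 0.25319
Under exogeneity and monotonicity, PN = (p₁ − p₀)/p₁.
PN = (0.60911 − 0.25319) / 0.60911 ≈ 0.5843

PN ≈ 0.584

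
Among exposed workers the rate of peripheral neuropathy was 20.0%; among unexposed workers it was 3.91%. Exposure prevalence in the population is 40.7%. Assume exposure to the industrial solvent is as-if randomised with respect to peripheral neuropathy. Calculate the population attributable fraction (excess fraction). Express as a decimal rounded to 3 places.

p₁ = 0.2, p₀ = 0.0391.
Overall risk P(Y=1) = π·p₁ + (1−π)·p₀ = 0.407×0.2 + 0.593×0.0391 = 0.10459.
Under exogeneity, PAF = [P(Y=1) − p₀] / P(Y=1).
PAF = (0.10459 − 0.0391) / 0.10459 ≈ 0.6261

PAF ≈ 0.626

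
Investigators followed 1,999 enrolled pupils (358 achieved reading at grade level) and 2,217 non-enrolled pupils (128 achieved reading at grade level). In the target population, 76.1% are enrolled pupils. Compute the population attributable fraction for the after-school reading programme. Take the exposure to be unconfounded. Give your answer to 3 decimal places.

PAF ≈ 0.615

p₁ = P(outcome | exposed) = 358/1999 = 0.17909
p₀ = P(outcome | unexposed) = 128/2217 = 0.057736
Overall risk P(Y=1) = π·p₁ + (1−π)·p₀ = 0.761×0.17909 + 0.239×0.057736 = 0.15009.
Under exogeneity, PAF = [P(Y=1) − p₀] / P(Y=1).
PAF = (0.15009 − 0.057736) / 0.15009 ≈ 0.6153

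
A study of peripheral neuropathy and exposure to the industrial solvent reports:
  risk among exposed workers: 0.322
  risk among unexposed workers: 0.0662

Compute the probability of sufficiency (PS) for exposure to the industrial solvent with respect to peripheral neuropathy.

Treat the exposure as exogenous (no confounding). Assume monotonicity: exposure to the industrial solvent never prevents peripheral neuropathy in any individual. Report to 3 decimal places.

PS ≈ 0.274

Let p₁ = 0.322, p₀ = 0.0662.
Under exogeneity and monotonicity, PS = (p₁ − p₀) / (1 − p₀).
PS = (0.322 − 0.0662) / (1 − 0.0662) = 0.2558 / 0.9338 ≈ 0.2739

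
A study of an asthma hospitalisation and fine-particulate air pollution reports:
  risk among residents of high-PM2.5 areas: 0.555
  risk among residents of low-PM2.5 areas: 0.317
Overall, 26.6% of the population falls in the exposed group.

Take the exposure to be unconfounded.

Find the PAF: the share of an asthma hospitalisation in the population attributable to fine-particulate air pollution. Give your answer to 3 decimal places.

Let p₁ = 0.555, p₀ = 0.317.
Overall risk P(Y=1) = π·p₁ + (1−π)·p₀ = 0.266×0.555 + 0.734×0.317 = 0.38031.
Under exogeneity, PAF = [P(Y=1) − p₀] / P(Y=1).
PAF = (0.38031 − 0.317) / 0.38031 ≈ 0.1665

PAF ≈ 0.166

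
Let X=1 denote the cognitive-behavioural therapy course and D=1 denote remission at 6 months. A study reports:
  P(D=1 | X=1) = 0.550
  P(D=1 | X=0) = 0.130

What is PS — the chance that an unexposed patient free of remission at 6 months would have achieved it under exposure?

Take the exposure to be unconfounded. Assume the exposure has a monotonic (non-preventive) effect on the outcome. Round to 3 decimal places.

PS ≈ 0.483

Let p₁ = 0.55, p₀ = 0.13.
Under exogeneity and monotonicity, PS = (p₁ − p₀) / (1 − p₀).
PS = (0.55 − 0.13) / (1 − 0.13) = 0.42 / 0.87 ≈ 0.4828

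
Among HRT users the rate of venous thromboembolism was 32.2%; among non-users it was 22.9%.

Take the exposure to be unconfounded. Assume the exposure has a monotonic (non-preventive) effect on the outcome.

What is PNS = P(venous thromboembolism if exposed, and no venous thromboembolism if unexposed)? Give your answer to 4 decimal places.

PNS ≈ 0.0930

p₁ = 0.322, p₀ = 0.229.
Under exogeneity and monotonicity, PNS = p₁ − p₀.
PNS = 0.322 − 0.229 = 0.093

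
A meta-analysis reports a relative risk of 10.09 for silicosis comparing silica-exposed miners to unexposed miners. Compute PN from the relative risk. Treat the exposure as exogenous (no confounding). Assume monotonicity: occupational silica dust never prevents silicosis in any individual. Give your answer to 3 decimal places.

Under exogeneity and monotonicity, PN = (RR − 1) / RR = 1 − 1/RR.
PN = (10.09 − 1) / 10.09 = 9.09 / 10.09 ≈ 0.9009

PN ≈ 0.901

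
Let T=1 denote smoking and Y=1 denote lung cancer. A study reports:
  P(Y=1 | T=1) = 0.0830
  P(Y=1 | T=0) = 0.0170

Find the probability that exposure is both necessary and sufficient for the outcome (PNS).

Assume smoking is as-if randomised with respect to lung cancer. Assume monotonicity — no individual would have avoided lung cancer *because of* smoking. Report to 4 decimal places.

PNS ≈ 0.0660

Let p₁ = 0.083, p₀ = 0.017.
Under exogeneity and monotonicity, PNS = p₁ − p₀.
PNS = 0.083 − 0.017 = 0.066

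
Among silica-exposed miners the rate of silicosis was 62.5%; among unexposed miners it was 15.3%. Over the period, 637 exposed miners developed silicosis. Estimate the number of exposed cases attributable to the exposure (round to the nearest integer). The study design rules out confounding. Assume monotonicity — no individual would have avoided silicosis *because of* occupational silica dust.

p₁ = 0.625, p₀ = 0.153.
PN = (p₁ − p₀)/p₁ = (0.625 − 0.153) / 0.625 ≈ 0.75520.
Attributable cases ≈ PN × (exposed cases) = 0.75520 × 637 ≈ 481.06.

about 481 cases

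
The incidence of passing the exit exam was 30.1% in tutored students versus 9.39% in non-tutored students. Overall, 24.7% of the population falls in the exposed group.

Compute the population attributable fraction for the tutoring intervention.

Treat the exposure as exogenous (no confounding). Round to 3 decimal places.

PAF ≈ 0.353

p₁ = 0.301, p₀ = 0.0939.
Overall risk P(Y=1) = π·p₁ + (1−π)·p₀ = 0.247×0.301 + 0.753×0.0939 = 0.14505.
Under exogeneity, PAF = [P(Y=1) − p₀] / P(Y=1).
PAF = (0.14505 − 0.0939) / 0.14505 ≈ 0.3527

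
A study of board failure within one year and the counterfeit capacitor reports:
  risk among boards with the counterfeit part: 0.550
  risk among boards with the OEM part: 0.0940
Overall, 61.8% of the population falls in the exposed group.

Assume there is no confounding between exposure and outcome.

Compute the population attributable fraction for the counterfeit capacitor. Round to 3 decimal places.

PAF ≈ 0.750

Let p₁ = 0.55, p₀ = 0.094.
Overall risk P(Y=1) = π·p₁ + (1−π)·p₀ = 0.618×0.55 + 0.382×0.094 = 0.37581.
Under exogeneity, PAF = [P(Y=1) − p₀] / P(Y=1).
PAF = (0.37581 − 0.094) / 0.37581 ≈ 0.7499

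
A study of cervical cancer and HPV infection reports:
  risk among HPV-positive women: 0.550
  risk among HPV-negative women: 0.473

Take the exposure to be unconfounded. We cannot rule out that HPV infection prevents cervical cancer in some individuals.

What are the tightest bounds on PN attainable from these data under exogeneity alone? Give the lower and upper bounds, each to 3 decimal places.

0.140 ≤ PN ≤ 0.958

Let p₁ = 0.55, p₀ = 0.473.
Under exogeneity alone the bounds on PN are max{0,(p₁−p₀)/p₁} ≤ PN ≤ min{1,(1−p₀)/p₁}.
  lower = (p₁ − p₀)/p₁ = 0.077 / 0.55 ≈ 0.1400
  upper = min{1, (1 − p₀)/p₁} = 0.527 / 0.55 ≈ 0.9582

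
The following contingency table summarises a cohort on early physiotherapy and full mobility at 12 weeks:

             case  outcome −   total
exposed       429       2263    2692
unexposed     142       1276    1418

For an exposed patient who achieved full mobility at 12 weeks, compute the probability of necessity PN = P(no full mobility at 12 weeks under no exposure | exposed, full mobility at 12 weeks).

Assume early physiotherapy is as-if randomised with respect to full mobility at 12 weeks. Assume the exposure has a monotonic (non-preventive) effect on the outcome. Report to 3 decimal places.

p₁ = P(outcome | exposed) = 429/2692 = 0.15936
p₀ = P(outcome | unexposed) = 142/1418 = 0.10014
Under exogeneity and monotonicity, PN = (p₁ − p₀)/p₁.
PN = (0.15936 − 0.10014) / 0.15936 ≈ 0.3716

PN ≈ 0.372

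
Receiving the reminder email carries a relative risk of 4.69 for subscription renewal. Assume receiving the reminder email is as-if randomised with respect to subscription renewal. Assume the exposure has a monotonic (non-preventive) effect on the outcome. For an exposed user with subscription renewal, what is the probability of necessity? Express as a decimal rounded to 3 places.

PN ≈ 0.787

Under exogeneity and monotonicity, PN = (RR − 1) / RR = 1 − 1/RR.
PN = (4.69 − 1) / 4.69 = 3.69 / 4.69 ≈ 0.7868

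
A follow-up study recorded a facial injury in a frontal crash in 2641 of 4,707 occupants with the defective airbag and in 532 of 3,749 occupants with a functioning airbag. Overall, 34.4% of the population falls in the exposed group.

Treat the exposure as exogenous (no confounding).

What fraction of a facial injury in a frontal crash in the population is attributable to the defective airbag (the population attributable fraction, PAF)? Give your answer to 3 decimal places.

p₁ = P(outcome | exposed) = 2641/4707 = 0.56108
p₀ = P(outcome | unexposed) = 532/3749 = 0.1419
Overall risk P(Y=1) = π·p₁ + (1−π)·p₀ = 0.344×0.56108 + 0.656×0.1419 = 0.2861.
Under exogeneity, PAF = [P(Y=1) − p₀] / P(Y=1).
PAF = (0.2861 − 0.1419) / 0.2861 ≈ 0.5040

PAF ≈ 0.504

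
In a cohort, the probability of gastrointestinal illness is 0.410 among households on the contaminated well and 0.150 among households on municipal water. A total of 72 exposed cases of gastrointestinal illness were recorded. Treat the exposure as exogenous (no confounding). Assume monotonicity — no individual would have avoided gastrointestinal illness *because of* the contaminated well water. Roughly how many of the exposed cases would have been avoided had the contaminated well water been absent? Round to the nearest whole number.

about 46 cases

Let p₁ = 0.41, p₀ = 0.15.
PN = (p₁ − p₀)/p₁ = (0.41 − 0.15) / 0.41 ≈ 0.63415.
Attributable cases ≈ PN × (exposed cases) = 0.63415 × 72 ≈ 45.66.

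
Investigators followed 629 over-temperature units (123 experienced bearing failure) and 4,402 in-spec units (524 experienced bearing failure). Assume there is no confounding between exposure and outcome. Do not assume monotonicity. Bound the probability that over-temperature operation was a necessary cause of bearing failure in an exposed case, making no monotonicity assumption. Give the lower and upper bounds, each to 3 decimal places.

p₁ = P(outcome | exposed) = 123/629 = 0.19555
p₀ = P(outcome | unexposed) = 524/4402 = 0.11904
Under exogeneity alone the bounds on PN are max{0,(p₁−p₀)/p₁} ≤ PN ≤ min{1,(1−p₀)/p₁}.
  lower = (p₁ − p₀)/p₁ = 0.076512 / 0.19555 ≈ 0.3913
  upper = min{1, (1 − p₀)/p₁} = 0.88096 / 0.19555 ≈ 4.5051 → capped at 1

0.391 ≤ PN ≤ 1.000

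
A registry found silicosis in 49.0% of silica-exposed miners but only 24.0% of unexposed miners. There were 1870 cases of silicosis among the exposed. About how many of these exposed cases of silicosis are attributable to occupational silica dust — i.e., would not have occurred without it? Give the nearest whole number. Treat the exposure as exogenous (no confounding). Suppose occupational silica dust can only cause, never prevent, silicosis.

about 954 cases

p₁ = 0.49, p₀ = 0.24.
PN = (p₁ − p₀)/p₁ = (0.49 − 0.24) / 0.49 ≈ 0.51020.
Attributable cases ≈ PN × (exposed cases) = 0.51020 × 1870 ≈ 954.08.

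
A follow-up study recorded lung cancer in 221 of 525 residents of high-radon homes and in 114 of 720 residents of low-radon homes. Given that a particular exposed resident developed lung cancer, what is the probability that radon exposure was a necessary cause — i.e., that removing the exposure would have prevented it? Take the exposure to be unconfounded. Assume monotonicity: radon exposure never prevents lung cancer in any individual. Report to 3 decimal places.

PN ≈ 0.624

p₁ = P(outcome | exposed) = 221/525 = 0.42095
p₀ = P(outcome | unexposed) = 114/720 = 0.15833
Under exogeneity and monotonicity, PN = (p₁ − p₀) / p₁.
PN = (0.42095 − 0.15833) / 0.42095 = 0.26262 / 0.42095 ≈ 0.6239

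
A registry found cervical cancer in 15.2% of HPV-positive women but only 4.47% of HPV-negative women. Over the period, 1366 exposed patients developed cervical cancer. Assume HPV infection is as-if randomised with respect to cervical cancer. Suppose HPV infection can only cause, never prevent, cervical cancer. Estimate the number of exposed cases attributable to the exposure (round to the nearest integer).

p₁ = 0.152, p₀ = 0.0447.
PN = (p₁ − p₀)/p₁ = (0.152 − 0.0447) / 0.152 ≈ 0.70592.
Attributable cases ≈ PN × (exposed cases) = 0.70592 × 1366 ≈ 964.29.

about 964 cases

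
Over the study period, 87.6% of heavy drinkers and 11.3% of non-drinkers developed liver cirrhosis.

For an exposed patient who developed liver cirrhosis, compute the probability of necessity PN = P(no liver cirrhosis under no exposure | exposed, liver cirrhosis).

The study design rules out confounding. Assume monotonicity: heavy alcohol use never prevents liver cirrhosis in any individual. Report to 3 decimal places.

p₁ = 0.876, p₀ = 0.113.
Under exogeneity and monotonicity, PN = (p₁ − p₀) / p₁.
PN = (0.876 − 0.113) / 0.876 = 0.763 / 0.876 ≈ 0.8710

PN ≈ 0.871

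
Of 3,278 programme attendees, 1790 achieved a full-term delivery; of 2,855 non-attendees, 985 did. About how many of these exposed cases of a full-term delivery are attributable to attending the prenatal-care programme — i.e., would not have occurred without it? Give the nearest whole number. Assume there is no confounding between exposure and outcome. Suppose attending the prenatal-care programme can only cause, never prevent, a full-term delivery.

p₁ = P(outcome | exposed) = 1790/3278 = 0.54606
p₀ = P(outcome | unexposed) = 985/2855 = 0.34501
PN = (p₁ − p₀)/p₁ = (0.54606 − 0.34501) / 0.54606 ≈ 0.36819.
Attributable cases ≈ PN × (exposed cases) = 0.36819 × 1790 ≈ 659.06.

about 659 cases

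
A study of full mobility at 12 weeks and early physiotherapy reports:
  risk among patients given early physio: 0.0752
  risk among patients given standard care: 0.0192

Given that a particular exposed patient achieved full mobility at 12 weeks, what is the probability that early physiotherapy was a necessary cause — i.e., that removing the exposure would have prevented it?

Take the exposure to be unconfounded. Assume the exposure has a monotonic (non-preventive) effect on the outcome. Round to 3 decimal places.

PN ≈ 0.745

Let p₁ = 0.0752, p₀ = 0.0192.
Under exogeneity and monotonicity, PN = (p₁ − p₀) / p₁.
PN = (0.0752 − 0.0192) / 0.0752 = 0.056 / 0.0752 ≈ 0.7447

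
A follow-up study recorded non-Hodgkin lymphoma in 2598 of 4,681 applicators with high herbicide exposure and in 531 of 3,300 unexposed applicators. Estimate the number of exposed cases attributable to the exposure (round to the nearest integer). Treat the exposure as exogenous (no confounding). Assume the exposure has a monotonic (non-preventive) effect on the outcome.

about 1845 cases

p₁ = P(outcome | exposed) = 2598/4681 = 0.55501
p₀ = P(outcome | unexposed) = 531/3300 = 0.16091
PN = (p₁ − p₀)/p₁ = (0.55501 − 0.16091) / 0.55501 ≈ 0.71008.
Attributable cases ≈ PN × (exposed cases) = 0.71008 × 2598 ≈ 1844.78.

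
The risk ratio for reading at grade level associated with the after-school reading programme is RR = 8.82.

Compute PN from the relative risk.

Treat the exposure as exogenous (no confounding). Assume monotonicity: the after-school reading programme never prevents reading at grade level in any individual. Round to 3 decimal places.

Under exogeneity and monotonicity, PN = (RR − 1) / RR = 1 − 1/RR.
PN = (8.82 − 1) / 8.82 = 7.82 / 8.82 ≈ 0.8866

PN ≈ 0.887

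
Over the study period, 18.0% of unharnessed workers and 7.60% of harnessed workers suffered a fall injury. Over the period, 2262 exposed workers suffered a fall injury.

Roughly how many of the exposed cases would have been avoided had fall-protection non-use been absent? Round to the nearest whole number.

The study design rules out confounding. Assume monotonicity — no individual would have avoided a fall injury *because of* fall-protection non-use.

about 1307 cases

p₁ = 0.18, p₀ = 0.076.
PN = (p₁ − p₀)/p₁ = (0.18 − 0.076) / 0.18 ≈ 0.57778.
Attributable cases ≈ PN × (exposed cases) = 0.57778 × 2262 ≈ 1306.93.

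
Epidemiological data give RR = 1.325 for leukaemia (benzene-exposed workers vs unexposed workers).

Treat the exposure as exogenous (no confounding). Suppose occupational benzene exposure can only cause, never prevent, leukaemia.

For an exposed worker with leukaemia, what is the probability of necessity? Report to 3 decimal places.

PN ≈ 0.245

Under exogeneity and monotonicity, PN = (RR − 1) / RR = 1 − 1/RR.
PN = (1.325 − 1) / 1.325 = 0.325 / 1.325 ≈ 0.2453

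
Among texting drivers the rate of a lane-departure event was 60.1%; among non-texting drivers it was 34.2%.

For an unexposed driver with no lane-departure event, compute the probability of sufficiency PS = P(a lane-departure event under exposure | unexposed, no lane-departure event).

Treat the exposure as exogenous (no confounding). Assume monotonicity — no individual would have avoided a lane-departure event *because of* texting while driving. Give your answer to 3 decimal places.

PS ≈ 0.394

p₁ = 0.601, p₀ = 0.342.
Under exogeneity and monotonicity, PS = (p₁ − p₀) / (1 − p₀).
PS = (0.601 − 0.342) / (1 − 0.342) = 0.259 / 0.658 ≈ 0.3936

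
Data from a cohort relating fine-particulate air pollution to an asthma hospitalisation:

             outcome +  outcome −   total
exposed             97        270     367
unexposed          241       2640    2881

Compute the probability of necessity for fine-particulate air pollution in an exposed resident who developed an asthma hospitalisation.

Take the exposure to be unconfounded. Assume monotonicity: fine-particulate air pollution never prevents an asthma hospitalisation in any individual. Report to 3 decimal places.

p₁ = P(outcome | exposed) = 97/367 = 0.26431
p₀ = P(outcome | unexposed) = 241/2881 = 0.083652
Under exogeneity and monotonicity, PN = (p₁ − p₀)/p₁.
PN = (0.26431 − 0.083652) / 0.26431 ≈ 0.6835

PN ≈ 0.684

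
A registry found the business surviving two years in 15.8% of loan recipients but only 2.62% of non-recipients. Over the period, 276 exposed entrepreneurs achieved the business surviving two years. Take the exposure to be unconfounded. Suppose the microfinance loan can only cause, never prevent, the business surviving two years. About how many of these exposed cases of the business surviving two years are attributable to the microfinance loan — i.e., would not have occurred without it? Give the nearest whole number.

about 230 cases

p₁ = 0.158, p₀ = 0.0262.
PN = (p₁ − p₀)/p₁ = (0.158 − 0.0262) / 0.158 ≈ 0.83418.
Attributable cases ≈ PN × (exposed cases) = 0.83418 × 276 ≈ 230.23.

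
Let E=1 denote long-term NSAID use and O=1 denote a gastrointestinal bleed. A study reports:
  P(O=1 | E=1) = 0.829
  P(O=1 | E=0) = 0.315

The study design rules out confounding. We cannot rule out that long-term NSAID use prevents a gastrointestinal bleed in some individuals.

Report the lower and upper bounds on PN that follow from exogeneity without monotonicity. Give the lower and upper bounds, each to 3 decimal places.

0.620 ≤ PN ≤ 0.826

Let p₁ = 0.829, p₀ = 0.315.
Under exogeneity alone the bounds on PN are max{0,(p₁−p₀)/p₁} ≤ PN ≤ min{1,(1−p₀)/p₁}.
  lower = (p₁ − p₀)/p₁ = 0.514 / 0.829 ≈ 0.6200
  upper = min{1, (1 − p₀)/p₁} = 0.685 / 0.829 ≈ 0.8263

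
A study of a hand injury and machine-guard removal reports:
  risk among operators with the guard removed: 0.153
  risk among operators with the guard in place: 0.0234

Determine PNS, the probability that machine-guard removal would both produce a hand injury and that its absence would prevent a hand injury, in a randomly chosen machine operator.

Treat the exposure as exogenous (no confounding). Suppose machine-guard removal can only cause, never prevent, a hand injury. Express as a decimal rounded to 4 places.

Let p₁ = 0.153, p₀ = 0.0234.
Under exogeneity and monotonicity, PNS = p₁ − p₀.
PNS = 0.153 − 0.0234 = 0.1296

PNS ≈ 0.1296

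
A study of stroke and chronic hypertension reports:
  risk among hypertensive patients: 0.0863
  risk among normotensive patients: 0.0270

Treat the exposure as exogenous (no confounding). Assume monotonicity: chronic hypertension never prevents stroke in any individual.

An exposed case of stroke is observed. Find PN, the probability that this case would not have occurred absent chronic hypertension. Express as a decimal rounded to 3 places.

PN ≈ 0.687

Let p₁ = 0.0863, p₀ = 0.027.
Under exogeneity and monotonicity, PN = (p₁ − p₀) / p₁.
PN = (0.0863 − 0.027) / 0.0863 = 0.0593 / 0.0863 ≈ 0.6871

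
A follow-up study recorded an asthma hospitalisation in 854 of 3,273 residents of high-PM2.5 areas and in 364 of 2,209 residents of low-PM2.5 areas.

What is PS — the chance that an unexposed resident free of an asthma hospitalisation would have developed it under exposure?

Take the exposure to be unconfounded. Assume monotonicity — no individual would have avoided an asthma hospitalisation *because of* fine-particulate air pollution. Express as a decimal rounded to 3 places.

PS ≈ 0.115

p₁ = P(outcome | exposed) = 854/3273 = 0.26092
p₀ = P(outcome | unexposed) = 364/2209 = 0.16478
Under exogeneity and monotonicity, PS = (p₁ − p₀) / (1 − p₀).
PS = (0.26092 − 0.16478) / (1 − 0.16478) = 0.096142 / 0.83522 ≈ 0.1151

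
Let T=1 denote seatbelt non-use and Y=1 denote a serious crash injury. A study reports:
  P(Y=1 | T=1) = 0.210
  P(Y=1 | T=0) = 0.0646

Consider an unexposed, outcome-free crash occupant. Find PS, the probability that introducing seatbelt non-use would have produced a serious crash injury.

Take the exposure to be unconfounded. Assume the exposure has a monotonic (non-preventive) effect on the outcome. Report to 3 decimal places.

Let p₁ = 0.21, p₀ = 0.0646.
Under exogeneity and monotonicity, PS = (p₁ − p₀) / (1 − p₀).
PS = (0.21 − 0.0646) / (1 − 0.0646) = 0.1454 / 0.9354 ≈ 0.1554

PS ≈ 0.155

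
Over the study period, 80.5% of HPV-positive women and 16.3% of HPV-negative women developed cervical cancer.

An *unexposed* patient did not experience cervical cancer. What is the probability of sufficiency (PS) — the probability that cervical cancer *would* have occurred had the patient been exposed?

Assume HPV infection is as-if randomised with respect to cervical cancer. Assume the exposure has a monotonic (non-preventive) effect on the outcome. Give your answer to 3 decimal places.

p₁ = 0.805, p₀ = 0.163.
Under exogeneity and monotonicity, PS = (p₁ − p₀) / (1 − p₀).
PS = (0.805 − 0.163) / (1 − 0.163) = 0.642 / 0.837 ≈ 0.7670

PS ≈ 0.767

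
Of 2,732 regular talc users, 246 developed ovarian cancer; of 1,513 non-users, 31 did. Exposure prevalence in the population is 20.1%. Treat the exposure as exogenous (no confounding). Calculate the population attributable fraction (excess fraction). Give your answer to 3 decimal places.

PAF ≈ 0.406

p₁ = P(outcome | exposed) = 246/2732 = 0.090044
p₀ = P(outcome | unexposed) = 31/1513 = 0.020489
Overall risk P(Y=1) = π·p₁ + (1−π)·p₀ = 0.201×0.090044 + 0.799×0.020489 = 0.03447.
Under exogeneity, PAF = [P(Y=1) − p₀] / P(Y=1).
PAF = (0.03447 − 0.020489) / 0.03447 ≈ 0.4056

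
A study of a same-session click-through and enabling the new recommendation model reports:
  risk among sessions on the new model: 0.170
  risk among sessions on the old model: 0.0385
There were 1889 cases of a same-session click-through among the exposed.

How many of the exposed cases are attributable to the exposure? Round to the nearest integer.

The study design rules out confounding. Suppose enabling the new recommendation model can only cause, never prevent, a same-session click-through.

Let p₁ = 0.17, p₀ = 0.0385.
PN = (p₁ − p₀)/p₁ = (0.17 − 0.0385) / 0.17 ≈ 0.77353.
Attributable cases ≈ PN × (exposed cases) = 0.77353 × 1889 ≈ 1461.20.

about 1461 cases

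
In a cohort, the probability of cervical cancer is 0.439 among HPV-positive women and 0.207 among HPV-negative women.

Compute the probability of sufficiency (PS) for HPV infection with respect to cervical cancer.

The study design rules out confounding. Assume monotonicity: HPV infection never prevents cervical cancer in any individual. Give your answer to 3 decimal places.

PS ≈ 0.293

Let p₁ = 0.439, p₀ = 0.207.
Under exogeneity and monotonicity, PS = (p₁ − p₀) / (1 − p₀).
PS = (0.439 − 0.207) / (1 − 0.207) = 0.232 / 0.793 ≈ 0.2926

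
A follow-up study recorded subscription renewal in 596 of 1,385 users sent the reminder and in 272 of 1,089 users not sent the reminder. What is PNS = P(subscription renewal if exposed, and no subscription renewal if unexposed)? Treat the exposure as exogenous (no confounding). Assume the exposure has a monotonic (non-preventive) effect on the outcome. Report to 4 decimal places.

PNS ≈ 0.1806

p₁ = P(outcome | exposed) = 596/1385 = 0.43032
p₀ = P(outcome | unexposed) = 272/1089 = 0.24977
Under exogeneity and monotonicity, PNS = p₁ − p₀.
PNS = 0.43032 − 0.24977 = 0.18055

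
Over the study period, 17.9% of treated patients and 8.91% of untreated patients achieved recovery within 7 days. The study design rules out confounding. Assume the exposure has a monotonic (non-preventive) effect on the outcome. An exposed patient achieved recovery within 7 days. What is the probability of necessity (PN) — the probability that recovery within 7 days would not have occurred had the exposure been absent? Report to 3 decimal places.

p₁ = 0.179, p₀ = 0.0891.
Under exogeneity and monotonicity, PN = (p₁ − p₀) / p₁.
PN = (0.179 − 0.0891) / 0.179 = 0.0899 / 0.179 ≈ 0.5022

PN ≈ 0.502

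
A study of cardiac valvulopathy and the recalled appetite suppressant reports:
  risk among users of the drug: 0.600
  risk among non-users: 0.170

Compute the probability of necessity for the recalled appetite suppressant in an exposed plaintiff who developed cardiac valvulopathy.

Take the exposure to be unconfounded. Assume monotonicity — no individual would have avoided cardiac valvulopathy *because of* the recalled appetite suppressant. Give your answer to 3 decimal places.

PN ≈ 0.717

Let p₁ = 0.6, p₀ = 0.17.
Under exogeneity and monotonicity, PN = (p₁ − p₀) / p₁.
PN = (0.6 − 0.17) / 0.6 = 0.43 / 0.6 ≈ 0.7167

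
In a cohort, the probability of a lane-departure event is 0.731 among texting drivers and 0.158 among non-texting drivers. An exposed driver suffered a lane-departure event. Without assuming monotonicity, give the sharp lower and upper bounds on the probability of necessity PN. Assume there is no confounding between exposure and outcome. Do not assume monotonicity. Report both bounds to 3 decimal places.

0.784 ≤ PN ≤ 1.000

Let p₁ = 0.731, p₀ = 0.158.
Under exogeneity alone the bounds on PN are max{0,(p₁−p₀)/p₁} ≤ PN ≤ min{1,(1−p₀)/p₁}.
  lower = (p₁ − p₀)/p₁ = 0.573 / 0.731 ≈ 0.7839
  upper = min{1, (1 − p₀)/p₁} = 0.842 / 0.731 ≈ 1.1518 → capped at 1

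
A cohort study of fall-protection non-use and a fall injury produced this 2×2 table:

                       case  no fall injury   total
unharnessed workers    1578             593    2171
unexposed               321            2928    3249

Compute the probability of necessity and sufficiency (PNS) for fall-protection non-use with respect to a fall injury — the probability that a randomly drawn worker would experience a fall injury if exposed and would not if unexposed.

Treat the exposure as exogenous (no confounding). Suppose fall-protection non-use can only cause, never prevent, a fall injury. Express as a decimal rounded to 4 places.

p₁ = P(outcome | exposed) = 1578/2171 = 0.72685
p₀ = P(outcome | unexposed) = 321/3249 = 0.0988
Under exogeneity and monotonicity, PNS = p₁ − p₀.
PNS = 0.72685 − 0.0988 = 0.62805

PNS ≈ 0.6281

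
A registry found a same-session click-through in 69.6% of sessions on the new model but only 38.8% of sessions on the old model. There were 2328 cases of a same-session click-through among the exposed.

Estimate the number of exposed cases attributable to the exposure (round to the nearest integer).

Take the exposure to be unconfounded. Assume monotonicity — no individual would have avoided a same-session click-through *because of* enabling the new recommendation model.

about 1030 cases

p₁ = 0.696, p₀ = 0.388.
PN = (p₁ − p₀)/p₁ = (0.696 − 0.388) / 0.696 ≈ 0.44253.
Attributable cases ≈ PN × (exposed cases) = 0.44253 × 2328 ≈ 1030.21.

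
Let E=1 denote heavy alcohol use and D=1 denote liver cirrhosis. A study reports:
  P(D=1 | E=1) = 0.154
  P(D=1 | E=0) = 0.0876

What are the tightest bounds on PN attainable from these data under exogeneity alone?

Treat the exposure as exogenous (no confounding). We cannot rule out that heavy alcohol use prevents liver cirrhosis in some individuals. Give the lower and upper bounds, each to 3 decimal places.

Let p₁ = 0.154, p₀ = 0.0876.
Under exogeneity alone the bounds on PN are max{0,(p₁−p₀)/p₁} ≤ PN ≤ min{1,(1−p₀)/p₁}.
  lower = (p₁ − p₀)/p₁ = 0.0664 / 0.154 ≈ 0.4312
  upper = min{1, (1 − p₀)/p₁} = 0.9124 / 0.154 ≈ 5.9247 → capped at 1

0.431 ≤ PN ≤ 1.000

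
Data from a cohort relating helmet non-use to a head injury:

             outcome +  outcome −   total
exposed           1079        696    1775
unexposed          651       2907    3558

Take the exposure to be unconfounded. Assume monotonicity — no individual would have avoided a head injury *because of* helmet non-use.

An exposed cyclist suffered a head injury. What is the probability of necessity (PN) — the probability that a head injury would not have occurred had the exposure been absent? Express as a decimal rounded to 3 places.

p₁ = P(outcome | exposed) = 1079/1775 = 0.60789
p₀ = P(outcome | unexposed) = 651/3558 = 0.18297
Under exogeneity and monotonicity, PN = (p₁ − p₀)/p₁.
PN = (0.60789 − 0.18297) / 0.60789 ≈ 0.6990

PN ≈ 0.699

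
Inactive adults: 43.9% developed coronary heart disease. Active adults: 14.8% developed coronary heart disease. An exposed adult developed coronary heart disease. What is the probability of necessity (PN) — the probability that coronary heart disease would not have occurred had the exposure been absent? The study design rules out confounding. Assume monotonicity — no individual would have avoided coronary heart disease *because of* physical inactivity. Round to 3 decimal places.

PN ≈ 0.663

p₁ = 0.439, p₀ = 0.148.
Under exogeneity and monotonicity, PN = (p₁ − p₀) / p₁.
PN = (0.439 − 0.148) / 0.439 = 0.291 / 0.439 ≈ 0.6629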